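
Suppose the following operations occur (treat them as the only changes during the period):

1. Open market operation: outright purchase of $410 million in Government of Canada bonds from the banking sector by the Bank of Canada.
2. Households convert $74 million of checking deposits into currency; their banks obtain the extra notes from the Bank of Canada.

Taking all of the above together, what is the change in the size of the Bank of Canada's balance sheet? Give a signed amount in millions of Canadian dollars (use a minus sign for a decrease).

+$410 million

Bank of Canada balance sheet:
  Assets:      Securities +$410M
  Liabilities: Bank reserves +$336M, Currency in circulation +$74M
Commercial banking system:
  Assets:      Reserves at CB +$336M, Securities −$410M
  Liabilities: Checkable deposits −$74M
Change in total Bank of Canada assets = +$410 million.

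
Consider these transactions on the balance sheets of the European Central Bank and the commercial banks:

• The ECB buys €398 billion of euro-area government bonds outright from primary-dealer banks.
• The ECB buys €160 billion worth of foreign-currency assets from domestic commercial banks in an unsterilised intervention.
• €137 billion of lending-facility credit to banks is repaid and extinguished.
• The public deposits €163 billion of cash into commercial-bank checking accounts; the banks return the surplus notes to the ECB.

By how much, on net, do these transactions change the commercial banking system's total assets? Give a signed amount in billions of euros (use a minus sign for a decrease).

ECB balance sheet:
  Assets:      Securities +€398B, Loans to banks −€137B, Foreign assets +€160B
  Liabilities: Bank reserves +€584B, Currency in circulation −€163B
Commercial banking system:
  Assets:      Reserves at CB +€584B, Securities −€398B, Foreign assets −€160B
  Liabilities: Checkable deposits +€163B, Borrowings from CB −€137B
Change in total bank assets = +€26 billion.

+€26 billion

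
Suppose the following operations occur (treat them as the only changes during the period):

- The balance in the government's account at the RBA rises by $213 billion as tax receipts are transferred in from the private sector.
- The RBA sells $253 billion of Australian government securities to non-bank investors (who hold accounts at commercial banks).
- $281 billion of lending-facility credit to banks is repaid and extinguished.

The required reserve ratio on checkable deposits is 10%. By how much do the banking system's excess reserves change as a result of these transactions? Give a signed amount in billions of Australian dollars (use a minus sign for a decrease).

Government account inflow $213 billion: reserves −$213B, deposits −$213B.
Asset sale (to non-banks) $253 billion: reserves −$253B, deposits −$253B.
Discount-window repayment $281 billion: reserves −$281B, deposits 0.
Totals: Δreserves = −$747B, Δdeposits = −$466B.
Δrequired reserves = 10% × −$466B = −$46.6B.
Δexcess reserves = Δreserves − Δrequired = −$747B − (−$46.6B) = -$700.4 billion.

-$700.4 billion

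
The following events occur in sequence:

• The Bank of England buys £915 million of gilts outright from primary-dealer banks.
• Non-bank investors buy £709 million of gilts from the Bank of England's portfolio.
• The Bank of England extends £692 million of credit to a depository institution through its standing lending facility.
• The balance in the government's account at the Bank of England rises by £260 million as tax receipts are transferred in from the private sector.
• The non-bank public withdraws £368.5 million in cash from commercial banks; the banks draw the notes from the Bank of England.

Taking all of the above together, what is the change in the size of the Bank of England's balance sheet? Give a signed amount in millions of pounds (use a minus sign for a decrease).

OMO purchase (from banks) £915 million: a Bank of England asset is acquired → +£915M.
Asset sale (to non-banks) £709 million: a Bank of England asset is shed → −£709M.
Discount-window loan £692 million: a Bank of England asset is acquired → +£692M.
Government account inflow £260 million: only the composition of liabilities changes → 0.
Currency withdrawal £368.5 million: only the composition of liabilities changes → 0.
Net: 915 − 709 + 692 + 0 + 0 = +£898 million.

+£898 million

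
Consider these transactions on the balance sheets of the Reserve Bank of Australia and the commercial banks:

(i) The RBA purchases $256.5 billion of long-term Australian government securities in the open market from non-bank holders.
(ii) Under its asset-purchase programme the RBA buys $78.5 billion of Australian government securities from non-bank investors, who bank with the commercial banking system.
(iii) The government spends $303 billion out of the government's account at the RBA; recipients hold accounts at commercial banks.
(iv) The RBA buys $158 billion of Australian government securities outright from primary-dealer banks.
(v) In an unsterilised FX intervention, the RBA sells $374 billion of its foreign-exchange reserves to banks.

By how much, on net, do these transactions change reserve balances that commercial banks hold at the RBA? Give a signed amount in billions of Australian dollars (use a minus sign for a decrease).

+$422 billion

RBA balance sheet:
  Assets:      Securities +$493B, Foreign assets −$374B
  Liabilities: Bank reserves +$422B, Government deposits −$303B
Commercial banking system:
  Assets:      Reserves at CB +$422B, Securities −$158B, Foreign assets +$374B
  Liabilities: Checkable deposits +$638B
So the change in reserve balances that commercial banks hold at the RBA is +$422 billion.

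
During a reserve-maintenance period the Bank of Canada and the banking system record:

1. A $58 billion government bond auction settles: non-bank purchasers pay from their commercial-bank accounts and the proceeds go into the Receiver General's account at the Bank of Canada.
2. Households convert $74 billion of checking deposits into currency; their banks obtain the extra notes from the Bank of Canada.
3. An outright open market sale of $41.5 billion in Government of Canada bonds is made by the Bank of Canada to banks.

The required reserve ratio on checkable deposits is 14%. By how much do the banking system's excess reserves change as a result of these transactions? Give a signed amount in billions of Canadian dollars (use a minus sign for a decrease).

-$155.02 billion

Government account inflow $58 billion: reserves −$58B, deposits −$58B.
Currency withdrawal $74 billion: reserves −$74B, deposits −$74B.
OMO sale (to banks) $41.5 billion: reserves −$41.5B, deposits 0.
Totals: Δreserves = −$173.5B, Δdeposits = −$132B.
Δrequired reserves = 14% × −$132B = −$18.48B.
Δexcess reserves = Δreserves − Δrequired = −$173.5B − (−$18.48B) = -$155.02 billion.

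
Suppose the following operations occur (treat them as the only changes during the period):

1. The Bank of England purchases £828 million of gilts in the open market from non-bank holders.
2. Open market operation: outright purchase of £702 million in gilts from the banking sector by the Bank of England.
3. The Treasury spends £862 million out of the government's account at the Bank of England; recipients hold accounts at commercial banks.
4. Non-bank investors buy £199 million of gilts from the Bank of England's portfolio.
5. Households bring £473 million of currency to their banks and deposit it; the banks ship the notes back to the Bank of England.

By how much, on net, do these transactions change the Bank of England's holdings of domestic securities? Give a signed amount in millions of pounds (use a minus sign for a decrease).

Asset purchase (from non-banks) £828 million: securities added to the Bank of England's portfolio → +£828M.
OMO purchase (from banks) £702 million: securities added to the Bank of England's portfolio → +£702M.
Government spending £862 million: the Bank of England's securities portfolio is untouched → 0.
Asset sale (to non-banks) £199 million: securities removed from the Bank of England's portfolio → −£199M.
Currency deposit £473 million: the Bank of England's securities portfolio is untouched → 0.
Net: 828 + 702 + 0 − 199 + 0 = +£1331 million.

+£1331 million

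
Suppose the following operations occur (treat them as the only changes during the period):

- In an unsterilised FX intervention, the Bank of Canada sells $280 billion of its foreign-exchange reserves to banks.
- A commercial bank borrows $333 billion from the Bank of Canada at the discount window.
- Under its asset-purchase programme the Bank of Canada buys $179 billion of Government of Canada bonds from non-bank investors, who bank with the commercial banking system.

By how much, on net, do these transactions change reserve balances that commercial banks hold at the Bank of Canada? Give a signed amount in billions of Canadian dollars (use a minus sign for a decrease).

+$232 billion

Bank of Canada balance sheet:
  Assets:      Securities +$179B, Loans to banks +$333B, Foreign assets −$280B
  Liabilities: Bank reserves +$232B
Commercial banking system:
  Assets:      Reserves at CB +$232B, Foreign assets +$280B
  Liabilities: Checkable deposits +$179B, Borrowings from CB +$333B
So the change in reserve balances that commercial banks hold at the Bank of Canada is +$232 billion.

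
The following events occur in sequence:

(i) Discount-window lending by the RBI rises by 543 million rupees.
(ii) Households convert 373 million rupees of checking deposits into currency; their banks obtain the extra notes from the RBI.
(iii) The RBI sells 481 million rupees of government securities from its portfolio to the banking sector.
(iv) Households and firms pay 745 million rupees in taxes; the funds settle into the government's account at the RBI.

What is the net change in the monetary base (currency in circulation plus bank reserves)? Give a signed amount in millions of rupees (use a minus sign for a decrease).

-683 million

RBI balance sheet:
  Assets:      Securities −481M, Loans to banks +543M
  Liabilities: Bank reserves −1056M, Currency in circulation +373M, Government deposits +745M
Commercial banking system:
  Assets:      Reserves at CB −1056M, Securities +481M
  Liabilities: Checkable deposits −1118M, Borrowings from CB +543M
Monetary base = currency + reserves: +373M + (−1056M) = -683 million.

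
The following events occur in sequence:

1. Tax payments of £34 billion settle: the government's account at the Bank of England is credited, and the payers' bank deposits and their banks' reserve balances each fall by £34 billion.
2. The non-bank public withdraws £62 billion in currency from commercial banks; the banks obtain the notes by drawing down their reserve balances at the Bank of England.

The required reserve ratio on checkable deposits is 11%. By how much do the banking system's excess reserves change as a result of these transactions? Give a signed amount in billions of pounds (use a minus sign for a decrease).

Government account inflow £34 billion: reserves −£34B, deposits −£34B.
Currency withdrawal £62 billion: reserves −£62B, deposits −£62B.
Totals: Δreserves = −£96B, Δdeposits = −£96B.
Δrequired reserves = 11% × −£96B = −£10.56B.
Δexcess reserves = Δreserves − Δrequired = −£96B − (−£10.56B) = -£85.44 billion.

-£85.44 billion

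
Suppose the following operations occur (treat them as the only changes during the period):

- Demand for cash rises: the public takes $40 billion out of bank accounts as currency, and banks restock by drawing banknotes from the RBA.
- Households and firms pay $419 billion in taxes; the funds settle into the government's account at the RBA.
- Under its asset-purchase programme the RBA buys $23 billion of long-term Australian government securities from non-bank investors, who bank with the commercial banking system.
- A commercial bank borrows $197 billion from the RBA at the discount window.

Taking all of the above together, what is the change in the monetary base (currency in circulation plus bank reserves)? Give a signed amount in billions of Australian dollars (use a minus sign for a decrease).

-$199 billion

RBA balance sheet:
  Assets:      Securities +$23B, Loans to banks +$197B
  Liabilities: Bank reserves −$239B, Currency in circulation +$40B, Government deposits +$419B
Monetary base = currency + reserves: +$40B + (−$239B) = -$199 billion.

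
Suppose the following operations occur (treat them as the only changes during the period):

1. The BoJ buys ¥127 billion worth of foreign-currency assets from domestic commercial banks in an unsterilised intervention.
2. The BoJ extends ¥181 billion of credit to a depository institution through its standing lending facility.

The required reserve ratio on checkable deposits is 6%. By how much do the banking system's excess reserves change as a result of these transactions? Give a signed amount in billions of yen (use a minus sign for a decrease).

FX purchase ¥127 billion: reserves +¥127B, deposits 0.
Discount-window loan ¥181 billion: reserves +¥181B, deposits 0.
Totals: Δreserves = +¥308B, Δdeposits = 0.
Δrequired reserves = 6% × 0 = 0.
Δexcess reserves = Δreserves − Δrequired = +¥308B − (0) = +¥308 billion.

+¥308 billion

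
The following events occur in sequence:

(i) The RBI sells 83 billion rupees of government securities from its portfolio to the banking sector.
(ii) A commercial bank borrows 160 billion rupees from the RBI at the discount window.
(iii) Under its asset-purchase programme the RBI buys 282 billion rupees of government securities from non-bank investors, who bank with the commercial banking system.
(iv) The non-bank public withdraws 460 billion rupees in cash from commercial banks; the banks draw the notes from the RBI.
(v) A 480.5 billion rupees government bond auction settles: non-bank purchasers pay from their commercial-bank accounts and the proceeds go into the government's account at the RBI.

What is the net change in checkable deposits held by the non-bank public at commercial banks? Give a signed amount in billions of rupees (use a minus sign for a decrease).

OMO sale (to banks) 83 billion rupees: the counterparty is a bank, so public deposits are unchanged → 0.
Discount-window loan 160 billion rupees: the counterparty is a bank, so public deposits are unchanged → 0.
Asset purchase (from non-banks) 282 billion rupees: non-bank counterparties' bank balances rise → +282B.
Currency withdrawal 460 billion rupees: non-bank counterparties' bank balances fall → −460B.
Government account inflow 480.5 billion rupees: non-bank counterparties' bank balances fall → −480.5B.
Net: 0 + 0 + 282 − 460 − 480.5 = -658.5 billion.

-658.5 billion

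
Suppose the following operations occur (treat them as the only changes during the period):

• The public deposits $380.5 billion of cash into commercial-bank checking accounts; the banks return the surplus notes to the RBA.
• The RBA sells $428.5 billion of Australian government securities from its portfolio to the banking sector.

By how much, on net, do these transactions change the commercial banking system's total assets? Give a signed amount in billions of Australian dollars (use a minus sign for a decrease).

Currency deposit $380.5 billion: bank balance sheets expand → +$380.5B.
OMO sale (to banks) $428.5 billion: just an asset swap on bank balance sheets → 0.
Net: 380.5 + 0 = +$380.5 billion.

+$380.5 billion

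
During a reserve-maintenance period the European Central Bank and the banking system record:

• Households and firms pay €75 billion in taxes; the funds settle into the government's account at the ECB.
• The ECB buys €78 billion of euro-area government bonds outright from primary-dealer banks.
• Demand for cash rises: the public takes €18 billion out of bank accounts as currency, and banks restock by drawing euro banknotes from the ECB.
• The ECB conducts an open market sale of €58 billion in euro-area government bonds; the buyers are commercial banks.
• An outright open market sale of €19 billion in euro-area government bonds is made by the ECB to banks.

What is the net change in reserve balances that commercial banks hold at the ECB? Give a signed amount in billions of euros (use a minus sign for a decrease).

Government account inflow €75 billion: funds move from bank reserves into the government account → −€75B.
OMO purchase (from banks) €78 billion: the ECB pays by crediting reserve accounts → +€78B.
Currency withdrawal €18 billion: banks swap reserves for currency → −€18B.
OMO sale (to banks) €58 billion: the buying banks pay out of their reserve balances → −€58B.
OMO sale (to banks) €19 billion: the buying banks pay out of their reserve balances → −€19B.
Net: −75 + 78 − 18 − 58 − 19 = -€92 billion.

-€92 billion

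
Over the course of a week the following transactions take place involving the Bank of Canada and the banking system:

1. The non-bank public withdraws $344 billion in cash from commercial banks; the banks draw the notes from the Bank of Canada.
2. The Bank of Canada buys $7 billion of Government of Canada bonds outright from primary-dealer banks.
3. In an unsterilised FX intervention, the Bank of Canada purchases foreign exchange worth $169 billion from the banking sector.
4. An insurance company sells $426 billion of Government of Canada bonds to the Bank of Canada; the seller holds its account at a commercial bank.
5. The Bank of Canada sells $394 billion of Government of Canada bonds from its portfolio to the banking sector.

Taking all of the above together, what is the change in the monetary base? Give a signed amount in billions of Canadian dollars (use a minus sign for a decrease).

+$208 billion

Currency withdrawal $344 billion: just a shift between currency and reserves — both are base money → 0.
OMO purchase (from banks) $7 billion: Bank of Canada balance sheet expands → +$7B.
FX purchase $169 billion: Bank of Canada balance sheet expands → +$169B.
Asset purchase (from non-banks) $426 billion: Bank of Canada balance sheet expands → +$426B.
OMO sale (to banks) $394 billion: Bank of Canada balance sheet contracts → −$394B.
Net: 0 + 7 + 169 + 426 − 394 = +$208 billion.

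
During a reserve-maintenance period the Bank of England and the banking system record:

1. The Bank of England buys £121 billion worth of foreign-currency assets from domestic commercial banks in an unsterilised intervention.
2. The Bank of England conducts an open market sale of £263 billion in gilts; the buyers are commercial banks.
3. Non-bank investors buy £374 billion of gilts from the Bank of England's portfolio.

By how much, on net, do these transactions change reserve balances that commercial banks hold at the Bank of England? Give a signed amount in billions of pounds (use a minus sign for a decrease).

-£516 billion

FX purchase £121 billion: the Bank of England pays by crediting reserve accounts → +£121B.
OMO sale (to banks) £263 billion: the buying banks pay out of their reserve balances → −£263B.
Asset sale (to non-banks) £374 billion: the non-bank buyers' banks settle from reserves → −£374B.
Net: 121 − 263 − 374 = -£516 billion.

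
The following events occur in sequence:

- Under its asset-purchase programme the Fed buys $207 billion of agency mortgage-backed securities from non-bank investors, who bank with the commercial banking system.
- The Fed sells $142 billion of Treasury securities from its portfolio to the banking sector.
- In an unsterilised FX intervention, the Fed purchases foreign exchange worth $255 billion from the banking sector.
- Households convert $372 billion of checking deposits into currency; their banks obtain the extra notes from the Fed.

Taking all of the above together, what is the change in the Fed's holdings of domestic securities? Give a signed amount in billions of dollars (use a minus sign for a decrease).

Asset purchase (from non-banks) $207 billion: securities added to the Fed's portfolio → +$207B.
OMO sale (to banks) $142 billion: securities removed from the Fed's portfolio → −$142B.
FX purchase $255 billion: the Fed's securities portfolio is untouched → 0.
Currency withdrawal $372 billion: the Fed's securities portfolio is untouched → 0.
Net: 207 − 142 + 0 + 0 = +$65 billion.

+$65 billion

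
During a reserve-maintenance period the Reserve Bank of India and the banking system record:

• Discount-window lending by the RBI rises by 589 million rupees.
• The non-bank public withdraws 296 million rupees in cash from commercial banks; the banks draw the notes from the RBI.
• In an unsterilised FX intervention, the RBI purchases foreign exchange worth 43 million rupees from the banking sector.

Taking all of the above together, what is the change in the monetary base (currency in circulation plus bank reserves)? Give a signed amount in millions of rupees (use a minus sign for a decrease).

Discount-window loan 589 million rupees: RBI balance sheet expands → +589M.
Currency withdrawal 296 million rupees: just a shift between currency and reserves — both are base money → 0.
FX purchase 43 million rupees: RBI balance sheet expands → +43M.
Net: 589 + 0 + 43 = +632 million.

+632 million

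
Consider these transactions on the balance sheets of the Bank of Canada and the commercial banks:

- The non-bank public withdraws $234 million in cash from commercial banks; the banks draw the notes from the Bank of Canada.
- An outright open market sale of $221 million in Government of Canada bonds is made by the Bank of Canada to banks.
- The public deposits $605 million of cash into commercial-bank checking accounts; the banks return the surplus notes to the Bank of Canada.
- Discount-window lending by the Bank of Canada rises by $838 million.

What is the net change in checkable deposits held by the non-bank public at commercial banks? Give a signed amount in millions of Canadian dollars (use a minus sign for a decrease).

Bank of Canada balance sheet:
  Assets:      Securities −$221M, Loans to banks +$838M
  Liabilities: Bank reserves +$988M, Currency in circulation −$371M
Commercial banking system:
  Assets:      Reserves at CB +$988M, Securities +$221M
  Liabilities: Checkable deposits +$371M, Borrowings from CB +$838M
So the change in checkable deposits held by the non-bank public at commercial banks is +$371 million.

+$371 million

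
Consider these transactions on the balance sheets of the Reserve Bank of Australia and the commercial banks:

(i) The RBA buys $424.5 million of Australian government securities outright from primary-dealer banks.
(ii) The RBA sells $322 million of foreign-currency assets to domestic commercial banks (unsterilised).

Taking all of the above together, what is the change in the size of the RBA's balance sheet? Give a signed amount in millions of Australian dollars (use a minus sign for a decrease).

RBA balance sheet:
  Assets:      Securities +$424.5M, Foreign assets −$322M
  Liabilities: Bank reserves +$102.5M
Change in total RBA assets = +$102.5 million.

+$102.5 million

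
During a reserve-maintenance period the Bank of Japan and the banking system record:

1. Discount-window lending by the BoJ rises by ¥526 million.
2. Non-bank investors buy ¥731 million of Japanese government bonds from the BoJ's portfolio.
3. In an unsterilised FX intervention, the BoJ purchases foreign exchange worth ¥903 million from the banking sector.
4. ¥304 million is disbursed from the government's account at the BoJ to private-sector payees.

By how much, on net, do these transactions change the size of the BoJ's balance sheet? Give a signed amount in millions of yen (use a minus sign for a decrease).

BoJ balance sheet:
  Assets:      Securities −¥731M, Loans to banks +¥526M, Foreign assets +¥903M
  Liabilities: Bank reserves +¥1002M, Government deposits −¥304M
Commercial banking system:
  Assets:      Reserves at CB +¥1002M, Foreign assets −¥903M
  Liabilities: Checkable deposits −¥427M, Borrowings from CB +¥526M
Change in total BoJ assets = +¥698 million.

+¥698 million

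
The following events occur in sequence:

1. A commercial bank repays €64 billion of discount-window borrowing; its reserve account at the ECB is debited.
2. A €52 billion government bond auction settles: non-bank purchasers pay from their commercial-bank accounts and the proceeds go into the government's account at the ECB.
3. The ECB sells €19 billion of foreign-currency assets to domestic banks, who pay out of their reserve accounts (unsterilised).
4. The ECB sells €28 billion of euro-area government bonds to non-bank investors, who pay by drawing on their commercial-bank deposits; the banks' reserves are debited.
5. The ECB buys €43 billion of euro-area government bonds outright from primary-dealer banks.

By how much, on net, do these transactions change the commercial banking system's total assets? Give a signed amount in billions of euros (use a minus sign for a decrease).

-€144 billion

ECB balance sheet:
  Assets:      Securities +€15B, Loans to banks −€64B, Foreign assets −€19B
  Liabilities: Bank reserves −€120B, Government deposits +€52B
Commercial banking system:
  Assets:      Reserves at CB −€120B, Securities −€43B, Foreign assets +€19B
  Liabilities: Checkable deposits −€80B, Borrowings from CB −€64B
Change in total bank assets = -€144 billion.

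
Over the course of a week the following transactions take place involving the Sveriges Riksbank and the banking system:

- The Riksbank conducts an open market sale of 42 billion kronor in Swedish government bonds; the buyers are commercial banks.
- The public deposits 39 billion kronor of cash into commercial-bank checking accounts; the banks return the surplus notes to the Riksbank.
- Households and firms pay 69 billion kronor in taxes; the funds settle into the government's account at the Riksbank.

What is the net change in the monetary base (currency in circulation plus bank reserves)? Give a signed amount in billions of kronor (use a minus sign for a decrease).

Riksbank balance sheet:
  Assets:      Securities −42B
  Liabilities: Bank reserves −72B, Currency in circulation −39B, Government deposits +69B
Commercial banking system:
  Assets:      Reserves at CB −72B, Securities +42B
  Liabilities: Checkable deposits −30B
Monetary base = currency + reserves: −39B + (−72B) = -111 billion.

-111 billion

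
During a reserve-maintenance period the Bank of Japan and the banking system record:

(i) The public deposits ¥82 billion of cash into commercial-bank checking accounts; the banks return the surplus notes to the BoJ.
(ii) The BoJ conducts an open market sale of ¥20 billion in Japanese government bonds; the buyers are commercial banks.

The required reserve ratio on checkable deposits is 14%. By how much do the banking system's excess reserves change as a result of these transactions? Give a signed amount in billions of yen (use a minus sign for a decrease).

Currency deposit ¥82 billion: reserves +¥82B, deposits +¥82B.
OMO sale (to banks) ¥20 billion: reserves −¥20B, deposits 0.
Totals: Δreserves = +¥62B, Δdeposits = +¥82B.
Δrequired reserves = 14% × +¥82B = +¥11.48B.
Δexcess reserves = Δreserves − Δrequired = +¥62B − (+¥11.48B) = +¥50.52 billion.

+¥50.52 billion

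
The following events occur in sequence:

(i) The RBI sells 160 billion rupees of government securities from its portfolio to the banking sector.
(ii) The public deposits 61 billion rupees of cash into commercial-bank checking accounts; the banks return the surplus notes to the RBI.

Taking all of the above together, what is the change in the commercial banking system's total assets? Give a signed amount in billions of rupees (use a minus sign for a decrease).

OMO sale (to banks) 160 billion rupees: just an asset swap on bank balance sheets → 0.
Currency deposit 61 billion rupees: bank balance sheets expand → +61B.
Net: 0 + 61 = +61 billion.

+61 billion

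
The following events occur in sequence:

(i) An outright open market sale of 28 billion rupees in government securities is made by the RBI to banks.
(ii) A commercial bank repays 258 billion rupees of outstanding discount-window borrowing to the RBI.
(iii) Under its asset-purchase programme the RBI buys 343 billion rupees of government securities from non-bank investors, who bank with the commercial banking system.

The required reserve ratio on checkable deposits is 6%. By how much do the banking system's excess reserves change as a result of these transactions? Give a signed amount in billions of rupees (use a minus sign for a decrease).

+36.42 billion

OMO sale (to banks) 28 billion rupees: reserves −28B, deposits 0.
Discount-window repayment 258 billion rupees: reserves −258B, deposits 0.
Asset purchase (from non-banks) 343 billion rupees: reserves +343B, deposits +343B.
Totals: Δreserves = +57B, Δdeposits = +343B.
Δrequired reserves = 6% × +343B = +20.58B.
Δexcess reserves = Δreserves − Δrequired = +57B − (+20.58B) = +36.42 billion.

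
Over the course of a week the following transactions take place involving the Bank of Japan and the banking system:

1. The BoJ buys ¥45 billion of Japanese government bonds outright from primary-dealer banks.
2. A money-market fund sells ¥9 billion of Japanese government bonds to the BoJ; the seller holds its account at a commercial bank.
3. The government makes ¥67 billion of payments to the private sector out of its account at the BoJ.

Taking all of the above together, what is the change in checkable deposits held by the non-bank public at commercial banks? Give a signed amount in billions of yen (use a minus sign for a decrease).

BoJ balance sheet:
  Assets:      Securities +¥54B
  Liabilities: Bank reserves +¥121B, Government deposits −¥67B
Commercial banking system:
  Assets:      Reserves at CB +¥121B, Securities −¥45B
  Liabilities: Checkable deposits +¥76B
So the change in checkable deposits held by the non-bank public at commercial banks is +¥76 billion.

+¥76 billion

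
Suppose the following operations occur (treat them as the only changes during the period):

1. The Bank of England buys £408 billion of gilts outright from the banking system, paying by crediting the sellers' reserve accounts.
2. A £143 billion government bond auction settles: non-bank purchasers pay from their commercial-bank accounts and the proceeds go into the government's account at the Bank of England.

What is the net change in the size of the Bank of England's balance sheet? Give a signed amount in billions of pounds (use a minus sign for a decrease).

OMO purchase (from banks) £408 billion: a Bank of England asset is acquired → +£408B.
Government account inflow £143 billion: only the composition of liabilities changes → 0.
Net: 408 + 0 = +£408 billion.

+£408 billion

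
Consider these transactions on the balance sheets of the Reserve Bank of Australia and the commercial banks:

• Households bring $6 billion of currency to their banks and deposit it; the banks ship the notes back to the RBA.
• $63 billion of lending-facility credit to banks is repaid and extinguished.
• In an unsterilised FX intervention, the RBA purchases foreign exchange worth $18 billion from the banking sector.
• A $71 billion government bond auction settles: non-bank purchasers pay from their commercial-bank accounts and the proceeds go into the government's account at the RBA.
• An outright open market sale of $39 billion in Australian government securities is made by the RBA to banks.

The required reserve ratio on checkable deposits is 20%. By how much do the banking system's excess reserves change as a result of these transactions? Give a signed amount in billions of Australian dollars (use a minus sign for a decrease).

Currency deposit $6 billion: reserves +$6B, deposits +$6B.
Discount-window repayment $63 billion: reserves −$63B, deposits 0.
FX purchase $18 billion: reserves +$18B, deposits 0.
Government account inflow $71 billion: reserves −$71B, deposits −$71B.
OMO sale (to banks) $39 billion: reserves −$39B, deposits 0.
Totals: Δreserves = −$149B, Δdeposits = −$65B.
Δrequired reserves = 20% × −$65B = −$13B.
Δexcess reserves = Δreserves − Δrequired = −$149B − (−$13B) = -$136 billion.

-$136 billion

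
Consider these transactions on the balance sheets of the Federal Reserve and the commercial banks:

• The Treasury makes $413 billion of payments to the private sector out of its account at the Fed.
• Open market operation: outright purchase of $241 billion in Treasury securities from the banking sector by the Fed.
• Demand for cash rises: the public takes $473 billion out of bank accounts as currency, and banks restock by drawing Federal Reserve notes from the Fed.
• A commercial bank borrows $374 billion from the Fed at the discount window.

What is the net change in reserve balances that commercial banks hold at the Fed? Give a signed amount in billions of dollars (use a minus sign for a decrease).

Government spending $413 billion: government payments flow into bank reserve accounts → +$413B.
OMO purchase (from banks) $241 billion: the Fed pays by crediting reserve accounts → +$241B.
Currency withdrawal $473 billion: banks swap reserves for currency → −$473B.
Discount-window loan $374 billion: the loan is credited to the bank's reserve account → +$374B.
Net: 413 + 241 − 473 + 374 = +$555 billion.

+$555 billion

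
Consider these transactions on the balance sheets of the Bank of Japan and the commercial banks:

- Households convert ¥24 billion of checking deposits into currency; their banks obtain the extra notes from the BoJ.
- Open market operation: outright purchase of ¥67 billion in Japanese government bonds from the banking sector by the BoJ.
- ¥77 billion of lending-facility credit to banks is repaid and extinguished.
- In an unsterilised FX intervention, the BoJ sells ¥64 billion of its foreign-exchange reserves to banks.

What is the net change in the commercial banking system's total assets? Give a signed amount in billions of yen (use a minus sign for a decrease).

Currency withdrawal ¥24 billion: bank balance sheets shrink → −¥24B.
OMO purchase (from banks) ¥67 billion: just an asset swap on bank balance sheets → 0.
Discount-window repayment ¥77 billion: bank balance sheets shrink → −¥77B.
FX sale ¥64 billion: just an asset swap on bank balance sheets → 0.
Net: −24 + 0 − 77 + 0 = -¥101 billion.

-¥101 billion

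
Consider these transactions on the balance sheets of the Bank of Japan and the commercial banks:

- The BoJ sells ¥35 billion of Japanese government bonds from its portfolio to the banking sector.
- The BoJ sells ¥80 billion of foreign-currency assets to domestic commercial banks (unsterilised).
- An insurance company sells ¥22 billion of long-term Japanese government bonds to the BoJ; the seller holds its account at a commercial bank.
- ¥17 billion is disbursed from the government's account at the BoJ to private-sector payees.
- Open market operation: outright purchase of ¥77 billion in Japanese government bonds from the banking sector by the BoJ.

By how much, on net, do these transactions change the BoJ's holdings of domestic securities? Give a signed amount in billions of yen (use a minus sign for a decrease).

BoJ balance sheet:
  Assets:      Securities +¥64B, Foreign assets −¥80B
  Liabilities: Bank reserves +¥1B, Government deposits −¥17B
So the change in the BoJ's holdings of domestic securities is +¥64 billion.

+¥64 billion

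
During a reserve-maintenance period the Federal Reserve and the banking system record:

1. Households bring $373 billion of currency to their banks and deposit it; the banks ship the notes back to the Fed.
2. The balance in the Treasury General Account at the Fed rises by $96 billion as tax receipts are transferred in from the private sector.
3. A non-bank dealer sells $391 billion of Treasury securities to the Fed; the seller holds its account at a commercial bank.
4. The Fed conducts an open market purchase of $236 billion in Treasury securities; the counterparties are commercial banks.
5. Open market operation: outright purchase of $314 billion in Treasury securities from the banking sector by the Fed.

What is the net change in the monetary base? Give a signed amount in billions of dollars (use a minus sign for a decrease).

Fed balance sheet:
  Assets:      Securities +$941B
  Liabilities: Bank reserves +$1218B, Currency in circulation −$373B, Government deposits +$96B
Commercial banking system:
  Assets:      Reserves at CB +$1218B, Securities −$550B
  Liabilities: Checkable deposits +$668B
Monetary base = currency + reserves: −$373B + (+$1218B) = +$845 billion.

+$845 billion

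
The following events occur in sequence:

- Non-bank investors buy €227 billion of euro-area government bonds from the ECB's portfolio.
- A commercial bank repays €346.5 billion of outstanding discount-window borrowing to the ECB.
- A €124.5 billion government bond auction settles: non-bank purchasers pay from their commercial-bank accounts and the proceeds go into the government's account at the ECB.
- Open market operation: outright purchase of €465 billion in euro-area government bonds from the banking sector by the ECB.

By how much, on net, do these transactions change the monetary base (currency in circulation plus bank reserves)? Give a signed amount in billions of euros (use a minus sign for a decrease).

-€233 billion

Asset sale (to non-banks) €227 billion: ECB balance sheet contracts → −€227B.
Discount-window repayment €346.5 billion: ECB balance sheet contracts → −€346.5B.
Government account inflow €124.5 billion: reserves shift to a non-base liability → −€124.5B.
OMO purchase (from banks) €465 billion: ECB balance sheet expands → +€465B.
Net: −227 − 346.5 − 124.5 + 465 = -€233 billion.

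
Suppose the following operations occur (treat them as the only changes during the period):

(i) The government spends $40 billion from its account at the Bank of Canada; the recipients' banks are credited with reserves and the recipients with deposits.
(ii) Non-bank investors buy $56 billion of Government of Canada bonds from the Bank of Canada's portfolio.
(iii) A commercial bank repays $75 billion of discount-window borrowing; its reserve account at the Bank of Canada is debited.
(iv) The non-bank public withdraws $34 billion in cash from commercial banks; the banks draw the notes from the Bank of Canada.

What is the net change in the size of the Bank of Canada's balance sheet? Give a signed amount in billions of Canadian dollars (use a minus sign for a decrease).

Government spending $40 billion: only the composition of liabilities changes → 0.
Asset sale (to non-banks) $56 billion: a Bank of Canada asset is shed → −$56B.
Discount-window repayment $75 billion: a Bank of Canada asset is shed → −$75B.
Currency withdrawal $34 billion: only the composition of liabilities changes → 0.
Net: 0 − 56 − 75 + 0 = -$131 billion.

-$131 billion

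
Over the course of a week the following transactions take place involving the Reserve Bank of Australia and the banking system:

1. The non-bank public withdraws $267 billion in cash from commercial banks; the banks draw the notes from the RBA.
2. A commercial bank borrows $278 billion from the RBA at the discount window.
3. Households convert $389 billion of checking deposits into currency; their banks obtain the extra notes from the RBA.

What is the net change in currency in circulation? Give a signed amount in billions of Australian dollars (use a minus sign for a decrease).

RBA balance sheet:
  Assets:      Loans to banks +$278B
  Liabilities: Bank reserves −$378B, Currency in circulation +$656B
So the change in currency in circulation is +$656 billion.

+$656 billion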